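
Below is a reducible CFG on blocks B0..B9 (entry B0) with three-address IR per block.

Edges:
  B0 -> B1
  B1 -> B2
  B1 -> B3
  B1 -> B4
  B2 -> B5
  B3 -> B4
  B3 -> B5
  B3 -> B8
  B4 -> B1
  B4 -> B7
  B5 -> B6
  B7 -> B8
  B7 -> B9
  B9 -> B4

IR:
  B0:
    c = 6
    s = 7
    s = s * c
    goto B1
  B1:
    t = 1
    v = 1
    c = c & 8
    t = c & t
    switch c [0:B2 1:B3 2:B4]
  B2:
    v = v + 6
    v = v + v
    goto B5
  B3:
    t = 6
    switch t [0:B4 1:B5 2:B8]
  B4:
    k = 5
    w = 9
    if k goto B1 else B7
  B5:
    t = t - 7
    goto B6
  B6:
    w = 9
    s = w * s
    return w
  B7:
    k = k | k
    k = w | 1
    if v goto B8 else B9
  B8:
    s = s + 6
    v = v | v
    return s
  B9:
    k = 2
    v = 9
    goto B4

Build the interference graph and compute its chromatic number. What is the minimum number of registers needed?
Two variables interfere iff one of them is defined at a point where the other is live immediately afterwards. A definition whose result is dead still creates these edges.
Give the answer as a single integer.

Answer: 5

Analysis:
Per-block:
  B0 def {c,s} use ∅
  B1 def {c,t,v} use {c}
  B2 def {v} use {v}
  B3 def {t} use ∅
  B4 def {k,w} use ∅
  B5 def {t} use {t}
  B6 def {s,w} use {s}
  B7 def {k} use {k,v,w}
  B8 def {s,v} use {s,v}
  B9 def {k,v} use ∅

Liveness:
  B0 li=∅ lo={c,s}
  B1 li={c,s} lo={c,s,t,v}
  B2 li={s,t,v} lo={s,t}
  B3 li={c,s,v} lo={c,s,t,v}
  B4 li={c,s,v} lo={c,k,s,v,w}
  B5 li={s,t} lo={s}
  B6 li={s} lo=∅
  B7 li={c,k,s,v,w} lo={c,s,v}
  B8 li={s,v} lo=∅
  B9 li={c,s} lo={c,s,v}

Interference:
  c — {k,s,t,v,w}
  k — {c,s,v,w}
  s — {c,k,t,v,w}
  t — {c,s,v}
  v — {c,k,s,t,w}
  w — {c,k,s,v}

Chromatic number:
  lower bound: {c,k,s,v,w} mutually conflict ⇒ χ ≥ 5
  assign c→c0 k→c3 s→c1 t→c3 v→c2 w→c4 — no edge inside a register ⇒ χ ≤ 5
  χ = 5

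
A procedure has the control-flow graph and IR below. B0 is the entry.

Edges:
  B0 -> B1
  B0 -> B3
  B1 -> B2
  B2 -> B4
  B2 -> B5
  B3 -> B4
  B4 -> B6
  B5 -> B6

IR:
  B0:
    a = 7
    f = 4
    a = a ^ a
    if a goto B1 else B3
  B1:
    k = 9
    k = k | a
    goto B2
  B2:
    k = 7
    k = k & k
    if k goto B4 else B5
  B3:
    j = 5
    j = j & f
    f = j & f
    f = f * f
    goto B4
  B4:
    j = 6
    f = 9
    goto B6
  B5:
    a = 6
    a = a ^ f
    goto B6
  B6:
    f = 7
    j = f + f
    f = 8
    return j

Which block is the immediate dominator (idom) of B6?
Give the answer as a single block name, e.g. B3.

Answer: B0

Working:
idom tree: B1←B0 B2←B1 B3←B0 B4←B0 B5←B2 B6←B0
Dom at joins:
  B4: preds {B2,B3}: {B0,B1,B2} ∩ {B0,B3} = {B0}; idom=B0
  B6: preds {B4,B5}: {B0,B4} ∩ {B0,B1,B2,B5} = {B0}; idom=B0

idom(B6) = B0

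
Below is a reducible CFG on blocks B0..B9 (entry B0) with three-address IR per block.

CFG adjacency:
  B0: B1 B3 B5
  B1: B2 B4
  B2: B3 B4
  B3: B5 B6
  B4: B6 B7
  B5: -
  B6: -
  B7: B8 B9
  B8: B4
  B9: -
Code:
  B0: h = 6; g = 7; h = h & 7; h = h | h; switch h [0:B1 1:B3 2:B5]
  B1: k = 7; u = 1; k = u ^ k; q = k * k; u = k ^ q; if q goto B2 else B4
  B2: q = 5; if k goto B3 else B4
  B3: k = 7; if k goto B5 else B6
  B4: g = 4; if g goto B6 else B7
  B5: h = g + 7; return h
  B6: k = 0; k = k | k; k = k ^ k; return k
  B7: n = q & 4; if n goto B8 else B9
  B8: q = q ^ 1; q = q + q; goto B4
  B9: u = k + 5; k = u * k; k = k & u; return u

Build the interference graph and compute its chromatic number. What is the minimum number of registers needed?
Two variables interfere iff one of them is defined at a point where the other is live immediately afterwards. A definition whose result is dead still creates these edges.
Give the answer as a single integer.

Per-block:
  B0: {g,h} / ∅
  B1: {k,q,u} / ∅
  B2: {q} / {k}
  B3: {k} / ∅
  B4: {g} / ∅
  B5: {h} / {g}
  B6: {k} / ∅
  B7: {n} / {q}
  B8: {q} / {q}
  B9: {k,u} / {k}

Live sets:
  B0 li=∅ lo={g}
  B1 li={g} lo={g,k,q}
  B2 li={g,k} lo={g,k,q}
  B3 li={g} lo={g}
  B4 li={k,q} lo={k,q}
  B5 li={g} lo=∅
  B6 li=∅ lo=∅
  B7 li={k,q} lo={k,q}
  B8 li={k,q} lo={k,q}
  B9 li={k} lo=∅

Interfere edges:
  g: {h,k,q,u}
  h: {g}
  k: {g,n,q,u}
  n: {k,q}
  q: {g,k,n,u}
  u: {g,k,q}

Registers:
  lower bound: {g,k,q,u} mutually conflict ⇒ χ ≥ 4
  assign g→R0 h→R1 k→R1 n→R0 q→R2 u→R3 — no edge inside a register ⇒ χ ≤ 4
  χ = 4

Answer: 4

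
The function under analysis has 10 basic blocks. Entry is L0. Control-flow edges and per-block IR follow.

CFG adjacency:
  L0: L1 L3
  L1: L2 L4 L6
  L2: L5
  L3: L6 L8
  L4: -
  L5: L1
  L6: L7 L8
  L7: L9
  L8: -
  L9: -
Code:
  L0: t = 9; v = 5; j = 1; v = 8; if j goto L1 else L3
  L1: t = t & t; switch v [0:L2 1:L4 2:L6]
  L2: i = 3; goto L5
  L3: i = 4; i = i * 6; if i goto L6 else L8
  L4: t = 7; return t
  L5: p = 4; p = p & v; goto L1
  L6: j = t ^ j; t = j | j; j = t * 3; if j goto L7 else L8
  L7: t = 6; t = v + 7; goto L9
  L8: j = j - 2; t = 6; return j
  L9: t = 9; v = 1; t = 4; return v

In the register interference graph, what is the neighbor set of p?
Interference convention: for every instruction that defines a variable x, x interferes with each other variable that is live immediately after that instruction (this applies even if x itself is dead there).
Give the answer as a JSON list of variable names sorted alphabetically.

Block summaries:
  L0 def {j,t,v} use ∅
  L1 def {t} use {t,v}
  L2 def {i} use ∅
  L3 def {i} use ∅
  L4 def {t} use ∅
  L5 def {p} use {v}
  L6 def {j,t} use {j,t}
  L7 def {t} use {v}
  L8 def {j,t} use {j}
  L9 def {t,v} use ∅

Live sets:
  L0 li=∅ lo={j,t,v}
  L1 li={j,t,v} lo={j,t,v}
  L2 li={j,t,v} lo={j,t,v}
  L3 li={j,t,v} lo={j,t,v}
  L4 li=∅ lo=∅
  L5 li={j,t,v} lo={j,t,v}
  L6 li={j,t,v} lo={j,v}
  L7 li={v} lo=∅
  L8 li={j} lo=∅
  L9 li=∅ lo=∅

Interfere edges:
  i: {j,t,v}
  j: {i,p,t,v}
  p: {j,t,v}
  t: {i,j,p,v}
  v: {i,j,p,t}

N(p) = ["j", "t", "v"]

Answer: ["j", "t", "v"]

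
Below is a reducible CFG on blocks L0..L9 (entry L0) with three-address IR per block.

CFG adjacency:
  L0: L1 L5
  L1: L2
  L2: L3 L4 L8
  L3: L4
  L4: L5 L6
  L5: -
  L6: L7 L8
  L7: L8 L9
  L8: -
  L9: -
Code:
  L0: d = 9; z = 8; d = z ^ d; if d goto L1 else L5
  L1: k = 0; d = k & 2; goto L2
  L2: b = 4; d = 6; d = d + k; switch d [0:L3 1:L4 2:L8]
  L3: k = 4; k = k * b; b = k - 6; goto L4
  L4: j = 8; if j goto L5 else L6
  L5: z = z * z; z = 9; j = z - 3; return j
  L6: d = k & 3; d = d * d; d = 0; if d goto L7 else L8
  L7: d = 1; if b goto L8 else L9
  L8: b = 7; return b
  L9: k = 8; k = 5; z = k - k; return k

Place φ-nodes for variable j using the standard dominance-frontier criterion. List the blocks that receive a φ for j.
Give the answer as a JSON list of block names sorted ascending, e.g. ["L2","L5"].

Answer: ["L5", "L8"]

Analysis:
idom tree: L1←L0 L2←L1 L3←L2 L4←L2 L5←L0 L6←L4 L7←L6 L8←L2 L9←L7
Dom at joins:
  L4: preds {L2,L3}: {L0,L1,L2} ∩ {L0,L1,L2,L3} = {L0,L1,L2}; idom=L2
  L5: preds {L0,L4}: {L0} ∩ {L0,L1,L2,L4} = {L0}; idom=L0
  L8: preds {L2,L6,L7}: {L0,L1,L2} ∩ {L0,L1,L2,L4,L6} ∩ {L0,L1,L2,L4,L6,L7} = {L0,L1,L2}; idom=L2

Frontier:
  join L4 pred L2: · stop@L2
  join L4 pred L3: L3 stop@L2
  join L5 pred L0: · stop@L0
  join L5 pred L4: L4→L2→L1 stop@L0
  join L8 pred L2: · stop@L2
  join L8 pred L6: L6→L4 stop@L2
  join L8 pred L7: L7→L6→L4 stop@L2
  L0 → ∅
  L1 → {L5}
  L2 → {L5}
  L3 → {L4}
  L4 → {L5,L8}
  L5 → ∅
  L6 → {L8}
  L7 → {L8}
  L8 → ∅
  L9 → ∅

φ for j: defs {L4,L5}
  DF⁺ = {L5,L8}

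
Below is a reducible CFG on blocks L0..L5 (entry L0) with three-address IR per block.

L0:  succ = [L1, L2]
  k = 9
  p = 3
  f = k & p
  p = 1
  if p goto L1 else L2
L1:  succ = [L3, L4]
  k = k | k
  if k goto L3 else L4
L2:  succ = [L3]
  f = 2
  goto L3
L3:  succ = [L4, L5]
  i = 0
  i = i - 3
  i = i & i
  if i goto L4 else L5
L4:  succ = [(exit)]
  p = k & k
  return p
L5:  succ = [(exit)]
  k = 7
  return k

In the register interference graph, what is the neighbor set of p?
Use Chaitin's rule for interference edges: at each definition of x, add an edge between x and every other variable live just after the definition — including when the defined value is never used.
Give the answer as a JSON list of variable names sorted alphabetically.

def/use:
  L0: def={f,k,p} ue=∅
  L1: def={k} ue={k}
  L2: def={f} ue=∅
  L3: def={i} ue=∅
  L4: def={p} ue={k}
  L5: def={k} ue=∅

Live sets:
  L0 li=∅ lo={k}
  L1 li={k} lo={k}
  L2 li={k} lo={k}
  L3 li={k} lo={k}
  L4 li={k} lo=∅
  L5 li=∅ lo=∅

Conflict graph:
  f: {k}
  i: {k}
  k: {f,i,p}
  p: {k}

N(p) = ["k"]

Answer: ["k"]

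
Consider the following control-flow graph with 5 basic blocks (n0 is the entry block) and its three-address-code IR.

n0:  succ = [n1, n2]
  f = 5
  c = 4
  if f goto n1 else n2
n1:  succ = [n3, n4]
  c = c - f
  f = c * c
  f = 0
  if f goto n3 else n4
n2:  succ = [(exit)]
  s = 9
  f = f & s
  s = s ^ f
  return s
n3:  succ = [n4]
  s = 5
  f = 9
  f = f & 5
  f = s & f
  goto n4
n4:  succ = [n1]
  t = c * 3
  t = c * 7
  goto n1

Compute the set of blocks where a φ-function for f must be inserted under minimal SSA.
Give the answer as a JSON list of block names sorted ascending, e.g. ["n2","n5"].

Answer: ["n1", "n4"]

Derivation:
idom tree: n1←n0 n2←n0 n3←n1 n4←n1
Dom at joins:
  n1: preds {n0,n4}: {n0} ∩ {n0,n1,n4} = {n0}; idom=n0
  n4: preds {n1,n3}: {n0,n1} ∩ {n0,n1,n3} = {n0,n1}; idom=n1

DF walk-up:
  n1←n0: walk · to n0
  n1←n4: walk n4→n1 to n0
  n4←n1: walk · to n1
  n4←n3: walk n3 to n1
  n0 → ∅
  n1 → {n1}
  n2 → ∅
  n3 → {n4}
  n4 → {n1}

φ for f: defs {n0,n1,n2,n3}
  DF⁺ = {n1,n4}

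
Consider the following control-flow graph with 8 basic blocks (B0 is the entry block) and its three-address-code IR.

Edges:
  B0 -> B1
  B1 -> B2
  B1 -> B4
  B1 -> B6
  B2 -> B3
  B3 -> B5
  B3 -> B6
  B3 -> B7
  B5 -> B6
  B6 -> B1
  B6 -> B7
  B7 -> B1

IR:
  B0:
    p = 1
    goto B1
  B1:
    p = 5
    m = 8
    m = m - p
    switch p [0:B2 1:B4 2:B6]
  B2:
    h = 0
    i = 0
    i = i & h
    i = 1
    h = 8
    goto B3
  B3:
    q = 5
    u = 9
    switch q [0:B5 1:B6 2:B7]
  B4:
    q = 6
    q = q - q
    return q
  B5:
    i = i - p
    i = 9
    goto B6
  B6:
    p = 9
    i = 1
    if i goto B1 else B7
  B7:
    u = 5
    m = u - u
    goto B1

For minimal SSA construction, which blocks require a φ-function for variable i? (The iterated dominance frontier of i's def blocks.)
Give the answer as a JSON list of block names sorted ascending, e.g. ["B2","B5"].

Answer: ["B1", "B6", "B7"]

Derivation:
idom tree: B1←B0 B2←B1 B3←B2 B4←B1 B5←B3 B6←B1 B7←B1
Join-block Dom:
  B1: preds {B0,B6,B7}: {B0} ∩ {B0,B1,B6} ∩ {B0,B1,B7} = {B0}; idom=B0
  B6: preds {B1,B3,B5}: {B0,B1} ∩ {B0,B1,B2,B3} ∩ {B0,B1,B2,B3,B5} = {B0,B1}; idom=B1
  B7: preds {B3,B6}: {B0,B1,B2,B3} ∩ {B0,B1,B6} = {B0,B1}; idom=B1

DF walk-up:
  B1←B0: walk · to B0
  B1←B6: walk B6→B1 to B0
  B1←B7: walk B7→B1 to B0
  B6←B1: walk · to B1
  B6←B3: walk B3→B2 to B1
  B6←B5: walk B5→B3→B2 to B1
  B7←B3: walk B3→B2 to B1
  B7←B6: walk B6 to B1
  B0: DF=∅
  B1: DF={B1}
  B2: DF={B6,B7}
  B3: DF={B6,B7}
  B4: DF=∅
  B5: DF={B6}
  B6: DF={B1,B7}
  B7: DF={B1}

φ for i: defs {B2,B5,B6}
  DF⁺ = {B1,B6,B7}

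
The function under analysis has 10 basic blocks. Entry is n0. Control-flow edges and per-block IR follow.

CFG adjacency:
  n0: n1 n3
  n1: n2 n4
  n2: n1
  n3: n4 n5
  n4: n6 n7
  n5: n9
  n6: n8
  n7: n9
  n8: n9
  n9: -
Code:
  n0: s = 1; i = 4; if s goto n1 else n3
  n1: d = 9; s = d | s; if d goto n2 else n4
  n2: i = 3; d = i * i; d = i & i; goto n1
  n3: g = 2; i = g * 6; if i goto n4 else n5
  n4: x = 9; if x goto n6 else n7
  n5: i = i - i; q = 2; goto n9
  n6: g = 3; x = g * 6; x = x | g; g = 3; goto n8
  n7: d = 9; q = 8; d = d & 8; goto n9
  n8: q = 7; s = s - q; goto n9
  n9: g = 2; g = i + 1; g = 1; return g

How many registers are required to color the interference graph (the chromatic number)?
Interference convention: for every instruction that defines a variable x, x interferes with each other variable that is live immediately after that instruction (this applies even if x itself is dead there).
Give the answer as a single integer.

Per-block:
  n0: def={i,s} ue=∅
  n1: def={d,s} ue={s}
  n2: def={d,i} ue=∅
  n3: def={g,i} ue=∅
  n4: def={x} ue=∅
  n5: def={i,q} ue={i}
  n6: def={g,x} ue=∅
  n7: def={d,q} ue=∅
  n8: def={q,s} ue={s}
  n9: def={g} ue={i}

Liveness:
  live n0: ∅→{i,s}
  live n1: {i,s}→{i,s}
  live n2: {s}→{i,s}
  live n3: {s}→{i,s}
  live n4: {i,s}→{i,s}
  live n5: {i}→{i}
  live n6: {i,s}→{i,s}
  live n7: {i}→{i}
  live n8: {i,s}→{i}
  live n9: {i}→∅

Interfere edges:
  d: {i,q,s}
  g: {i,s,x}
  i: {d,g,q,s,x}
  q: {d,i,s}
  s: {d,g,i,q,x}
  x: {g,i,s}

Registers:
  lower bound: {d,i,q,s} mutually conflict ⇒ χ ≥ 4
  4-colouring: c0={i}  c1={s}  c2={d,g}  c3={q,x}
  χ = 4

Answer: 4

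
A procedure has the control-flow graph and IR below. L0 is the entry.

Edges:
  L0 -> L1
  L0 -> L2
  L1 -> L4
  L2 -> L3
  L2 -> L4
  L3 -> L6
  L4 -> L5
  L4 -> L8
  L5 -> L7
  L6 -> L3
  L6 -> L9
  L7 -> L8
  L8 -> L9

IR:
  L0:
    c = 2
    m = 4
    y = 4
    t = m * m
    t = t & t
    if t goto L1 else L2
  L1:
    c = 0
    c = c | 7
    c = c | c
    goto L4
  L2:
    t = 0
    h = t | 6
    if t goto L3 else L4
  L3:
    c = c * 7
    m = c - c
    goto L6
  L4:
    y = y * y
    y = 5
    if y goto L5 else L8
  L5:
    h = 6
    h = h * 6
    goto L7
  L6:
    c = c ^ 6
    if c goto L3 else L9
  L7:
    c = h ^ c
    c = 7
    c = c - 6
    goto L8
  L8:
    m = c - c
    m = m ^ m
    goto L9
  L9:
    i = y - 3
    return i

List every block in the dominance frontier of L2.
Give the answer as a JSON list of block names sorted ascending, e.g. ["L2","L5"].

idom tree: L1←L0 L2←L0 L3←L2 L4←L0 L5←L4 L6←L3 L7←L5 L8←L4 L9←L0
Join-block Dom:
  L3: preds {L2,L6}: {L0,L2} ∩ {L0,L2,L3,L6} = {L0,L2}; idom=L2
  L4: preds {L1,L2}: {L0,L1} ∩ {L0,L2} = {L0}; idom=L0
  L8: preds {L4,L7}: {L0,L4} ∩ {L0,L4,L5,L7} = {L0,L4}; idom=L4
  L9: preds {L6,L8}: {L0,L2,L3,L6} ∩ {L0,L4,L8} = {L0}; idom=L0

DF walk-up:
  join L3 pred L2: · stop@L2
  join L3 pred L6: L6→L3 stop@L2
  join L4 pred L1: L1 stop@L0
  join L4 pred L2: L2 stop@L0
  join L8 pred L4: · stop@L4
  join L8 pred L7: L7→L5 stop@L4
  join L9 pred L6: L6→L3→L2 stop@L0
  join L9 pred L8: L8→L4 stop@L0
  L0 → ∅
  L1 → {L4}
  L2 → {L4,L9}
  L3 → {L3,L9}
  L4 → {L9}
  L5 → {L8}
  L6 → {L3,L9}
  L7 → {L8}
  L8 → {L9}
  L9 → ∅

DF(L2) = ["L4", "L9"]

Answer: ["L4", "L9"]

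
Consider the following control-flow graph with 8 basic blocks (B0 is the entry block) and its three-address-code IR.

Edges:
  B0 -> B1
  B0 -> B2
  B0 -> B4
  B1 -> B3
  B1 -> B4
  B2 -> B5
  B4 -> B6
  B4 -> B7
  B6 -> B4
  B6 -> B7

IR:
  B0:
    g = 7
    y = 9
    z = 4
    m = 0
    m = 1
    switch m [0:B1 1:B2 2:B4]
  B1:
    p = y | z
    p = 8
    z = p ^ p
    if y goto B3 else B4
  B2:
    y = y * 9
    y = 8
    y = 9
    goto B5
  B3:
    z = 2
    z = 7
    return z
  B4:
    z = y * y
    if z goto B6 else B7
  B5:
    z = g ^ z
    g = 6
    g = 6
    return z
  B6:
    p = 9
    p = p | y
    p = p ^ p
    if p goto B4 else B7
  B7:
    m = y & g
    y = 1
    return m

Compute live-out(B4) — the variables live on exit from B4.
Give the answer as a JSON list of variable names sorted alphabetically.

Answer: ["g", "y"]

Derivation:
def/use:
  B0: def={g,m,y,z} ue=∅
  B1: def={p,z} ue={y,z}
  B2: def={y} ue={y}
  B3: def={z} ue=∅
  B4: def={z} ue={y}
  B5: def={g,z} ue={g,z}
  B6: def={p} ue={y}
  B7: def={m,y} ue={g,y}

Backward fixpoint:
  live B0: ∅→{g,y,z}
  live B1: {g,y,z}→{g,y}
  live B2: {g,y,z}→{g,z}
  live B3: ∅→∅
  live B4: {g,y}→{g,y}
  live B5: {g,z}→∅
  live B6: {g,y}→{g,y}
  live B7: {g,y}→∅

live-out(B4) = ["g", "y"]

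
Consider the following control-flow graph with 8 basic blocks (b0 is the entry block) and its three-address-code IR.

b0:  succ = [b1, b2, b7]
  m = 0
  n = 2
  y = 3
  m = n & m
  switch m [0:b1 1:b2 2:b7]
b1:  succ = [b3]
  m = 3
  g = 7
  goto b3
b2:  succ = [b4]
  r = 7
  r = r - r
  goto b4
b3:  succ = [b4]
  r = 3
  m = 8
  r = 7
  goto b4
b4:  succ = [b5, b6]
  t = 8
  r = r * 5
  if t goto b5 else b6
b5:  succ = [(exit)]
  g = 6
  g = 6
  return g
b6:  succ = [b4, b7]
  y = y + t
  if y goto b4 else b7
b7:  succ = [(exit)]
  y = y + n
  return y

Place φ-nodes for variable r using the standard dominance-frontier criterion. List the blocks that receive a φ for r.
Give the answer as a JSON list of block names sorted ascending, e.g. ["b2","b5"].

idom tree: b1←b0 b2←b0 b3←b1 b4←b0 b5←b4 b6←b4 b7←b0
Dom∩ at merges:
  b4: preds {b2,b3,b6}: {b0,b2} ∩ {b0,b1,b3} ∩ {b0,b4,b6} = {b0}; idom=b0
  b7: preds {b0,b6}: {b0} ∩ {b0,b4,b6} = {b0}; idom=b0

DF walk-up:
  b4←b2: walk b2 to b0
  b4←b3: walk b3→b1 to b0
  b4←b6: walk b6→b4 to b0
  b7←b0: walk · to b0
  b7←b6: walk b6→b4 to b0
  b0: DF=∅
  b1: DF={b4}
  b2: DF={b4}
  b3: DF={b4}
  b4: DF={b4,b7}
  b5: DF=∅
  b6: DF={b4,b7}
  b7: DF=∅

φ for r: defs {b2,b3,b4}
  DF⁺ = {b4,b7}

Answer: ["b4", "b7"]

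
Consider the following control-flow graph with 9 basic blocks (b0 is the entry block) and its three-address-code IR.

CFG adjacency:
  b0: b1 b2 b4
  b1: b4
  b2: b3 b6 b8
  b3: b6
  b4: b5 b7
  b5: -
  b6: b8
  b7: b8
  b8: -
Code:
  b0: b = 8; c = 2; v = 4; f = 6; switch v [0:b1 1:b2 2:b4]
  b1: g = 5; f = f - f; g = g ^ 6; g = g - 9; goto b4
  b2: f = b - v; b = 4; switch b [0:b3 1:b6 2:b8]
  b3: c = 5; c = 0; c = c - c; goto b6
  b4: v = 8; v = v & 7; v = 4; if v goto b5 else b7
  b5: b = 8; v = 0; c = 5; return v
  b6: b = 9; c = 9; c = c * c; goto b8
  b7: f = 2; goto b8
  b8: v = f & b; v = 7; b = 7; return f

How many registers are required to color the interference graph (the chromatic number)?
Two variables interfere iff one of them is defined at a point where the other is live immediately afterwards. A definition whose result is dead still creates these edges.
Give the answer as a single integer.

Answer: 4

Analysis:
Block summaries:
  b0: def={b,c,f,v} ue=∅
  b1: def={f,g} ue={f}
  b2: def={b,f} ue={b,v}
  b3: def={c} ue=∅
  b4: def={v} ue=∅
  b5: def={b,c,v} ue=∅
  b6: def={b,c} ue=∅
  b7: def={f} ue=∅
  b8: def={b,v} ue={b,f}

Liveness:
  b0 li=∅ lo={b,f,v}
  b1 li={b,f} lo={b}
  b2 li={b,v} lo={b,f}
  b3 li={f} lo={f}
  b4 li={b} lo={b}
  b5 li=∅ lo=∅
  b6 li={f} lo={b,f}
  b7 li={b} lo={b,f}
  b8 li={b,f} lo=∅

Interference:
  b: {c,f,g,v}
  c: {b,f,v}
  f: {b,c,g,v}
  g: {b,f}
  v: {b,c,f}

Chromatic number:
  clique {b,c,f,v} ⇒ need ≥ 4
  4-colouring: r0={b}  r1={f}  r2={c,g}  r3={v}
  χ = 4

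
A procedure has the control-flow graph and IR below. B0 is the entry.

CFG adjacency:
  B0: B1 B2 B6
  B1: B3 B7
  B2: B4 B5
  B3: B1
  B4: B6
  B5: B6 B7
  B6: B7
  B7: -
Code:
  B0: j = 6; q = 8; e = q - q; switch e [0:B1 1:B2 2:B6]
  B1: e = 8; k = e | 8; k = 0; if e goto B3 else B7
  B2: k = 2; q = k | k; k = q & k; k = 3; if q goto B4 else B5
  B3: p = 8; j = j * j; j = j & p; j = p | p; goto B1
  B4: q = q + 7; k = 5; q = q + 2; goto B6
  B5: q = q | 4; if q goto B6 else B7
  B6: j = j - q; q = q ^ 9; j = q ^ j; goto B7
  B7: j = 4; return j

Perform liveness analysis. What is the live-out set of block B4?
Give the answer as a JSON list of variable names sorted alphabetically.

Per-block:
  B0: {e,j,q} / ∅
  B1: {e,k} / ∅
  B2: {k,q} / ∅
  B3: {j,p} / {j}
  B4: {k,q} / {q}
  B5: {q} / {q}
  B6: {j,q} / {j,q}
  B7: {j} / ∅

Liveness:
  B0 li=∅ lo={j,q}
  B1 li={j} lo={j}
  B2 li={j} lo={j,q}
  B3 li={j} lo={j}
  B4 li={j,q} lo={j,q}
  B5 li={j,q} lo={j,q}
  B6 li={j,q} lo=∅
  B7 li=∅ lo=∅

live-out(B4) = ["j", "q"]

Answer: ["j", "q"]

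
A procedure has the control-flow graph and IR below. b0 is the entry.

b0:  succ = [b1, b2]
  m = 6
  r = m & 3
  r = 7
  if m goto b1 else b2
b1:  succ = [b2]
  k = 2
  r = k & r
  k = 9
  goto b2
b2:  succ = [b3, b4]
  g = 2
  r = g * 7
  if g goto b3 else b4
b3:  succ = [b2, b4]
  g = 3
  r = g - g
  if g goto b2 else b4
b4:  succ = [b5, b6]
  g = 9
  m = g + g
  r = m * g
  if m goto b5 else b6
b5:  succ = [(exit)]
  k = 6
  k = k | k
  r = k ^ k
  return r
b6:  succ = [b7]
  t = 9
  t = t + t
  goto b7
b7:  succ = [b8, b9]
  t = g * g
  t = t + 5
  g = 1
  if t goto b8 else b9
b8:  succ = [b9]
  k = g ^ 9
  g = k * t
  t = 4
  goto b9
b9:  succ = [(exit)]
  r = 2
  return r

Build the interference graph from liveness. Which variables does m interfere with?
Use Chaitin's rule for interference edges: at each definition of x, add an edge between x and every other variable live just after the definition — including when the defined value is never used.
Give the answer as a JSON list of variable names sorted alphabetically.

Answer: ["g", "r"]

Derivation:
Block summaries:
  b0 def {m,r} use ∅
  b1 def {k,r} use {r}
  b2 def {g,r} use ∅
  b3 def {g,r} use ∅
  b4 def {g,m,r} use ∅
  b5 def {k,r} use ∅
  b6 def {t} use ∅
  b7 def {g,t} use {g}
  b8 def {g,k,t} use {g,t}
  b9 def {r} use ∅

Live sets:
  b0 li=∅ lo={r}
  b1 li={r} lo=∅
  b2 li=∅ lo=∅
  b3 li=∅ lo=∅
  b4 li=∅ lo={g}
  b5 li=∅ lo=∅
  b6 li={g} lo={g}
  b7 li={g} lo={g,t}
  b8 li={g,t} lo=∅
  b9 li=∅ lo=∅

Interference:
  g: {m,r,t}
  k: {r,t}
  m: {g,r}
  r: {g,k,m}
  t: {g,k}

N(m) = ["g", "r"]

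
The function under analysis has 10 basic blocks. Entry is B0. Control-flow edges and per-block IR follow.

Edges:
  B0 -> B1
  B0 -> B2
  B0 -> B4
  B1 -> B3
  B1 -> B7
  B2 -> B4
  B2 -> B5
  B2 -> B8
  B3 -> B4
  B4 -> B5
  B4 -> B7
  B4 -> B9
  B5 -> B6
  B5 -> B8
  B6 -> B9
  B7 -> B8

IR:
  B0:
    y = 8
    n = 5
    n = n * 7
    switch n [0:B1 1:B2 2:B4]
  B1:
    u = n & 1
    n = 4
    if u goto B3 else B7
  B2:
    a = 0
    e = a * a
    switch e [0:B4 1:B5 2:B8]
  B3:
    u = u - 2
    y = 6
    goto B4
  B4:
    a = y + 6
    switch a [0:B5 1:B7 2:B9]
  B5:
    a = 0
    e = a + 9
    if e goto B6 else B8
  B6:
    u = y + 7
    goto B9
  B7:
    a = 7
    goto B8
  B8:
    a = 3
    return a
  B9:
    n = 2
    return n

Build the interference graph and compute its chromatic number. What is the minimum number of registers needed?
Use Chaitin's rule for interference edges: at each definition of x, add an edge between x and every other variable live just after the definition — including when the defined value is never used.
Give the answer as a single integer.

Answer: 2

Working:
def/use:
  B0: def={n,y} ue=∅
  B1: def={n,u} ue={n}
  B2: def={a,e} ue=∅
  B3: def={u,y} ue={u}
  B4: def={a} ue={y}
  B5: def={a,e} ue=∅
  B6: def={u} ue={y}
  B7: def={a} ue=∅
  B8: def={a} ue=∅
  B9: def={n} ue=∅

Live sets:
  B0 li=∅ lo={n,y}
  B1 li={n} lo={u}
  B2 li={y} lo={y}
  B3 li={u} lo={y}
  B4 li={y} lo={y}
  B5 li={y} lo={y}
  B6 li={y} lo=∅
  B7 li=∅ lo=∅
  B8 li=∅ lo=∅
  B9 li=∅ lo=∅

Conflict graph:
  a — {y}
  e — {y}
  n — {u,y}
  u — {n}
  y — {a,e,n}

Colouring:
  {a,y} pairwise interfere (2-clique) ⇒ χ ≥ 2
  assign a→c1 e→c1 n→c1 u→c0 y→c0 — no edge inside a register ⇒ χ ≤ 2
  χ = 2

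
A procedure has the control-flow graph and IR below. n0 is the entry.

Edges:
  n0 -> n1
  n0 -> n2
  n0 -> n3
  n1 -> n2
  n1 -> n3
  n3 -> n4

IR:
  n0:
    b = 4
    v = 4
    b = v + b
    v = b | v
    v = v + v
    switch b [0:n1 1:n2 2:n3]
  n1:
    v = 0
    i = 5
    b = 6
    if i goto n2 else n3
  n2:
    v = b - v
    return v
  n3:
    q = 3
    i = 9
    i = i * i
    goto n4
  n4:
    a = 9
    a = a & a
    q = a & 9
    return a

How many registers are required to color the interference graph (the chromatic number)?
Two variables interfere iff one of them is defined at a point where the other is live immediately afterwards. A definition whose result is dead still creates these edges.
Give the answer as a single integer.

Answer: 3

Analysis:
Block summaries:
  n0: def={b,v} ue=∅
  n1: def={b,i,v} ue=∅
  n2: def={v} ue={b,v}
  n3: def={i,q} ue=∅
  n4: def={a,q} ue=∅

Live sets:
  live n0: ∅→{b,v}
  live n1: ∅→{b,v}
  live n2: {b,v}→∅
  live n3: ∅→∅
  live n4: ∅→∅

Interference:
  a: {q}
  b: {i,v}
  i: {b,v}
  q: {a}
  v: {b,i}

Registers:
  clique {b,i,v} ⇒ need ≥ 3
  assign a→R0 b→R0 i→R1 q→R1 v→R2 — no edge inside a register ⇒ χ ≤ 3
  χ = 3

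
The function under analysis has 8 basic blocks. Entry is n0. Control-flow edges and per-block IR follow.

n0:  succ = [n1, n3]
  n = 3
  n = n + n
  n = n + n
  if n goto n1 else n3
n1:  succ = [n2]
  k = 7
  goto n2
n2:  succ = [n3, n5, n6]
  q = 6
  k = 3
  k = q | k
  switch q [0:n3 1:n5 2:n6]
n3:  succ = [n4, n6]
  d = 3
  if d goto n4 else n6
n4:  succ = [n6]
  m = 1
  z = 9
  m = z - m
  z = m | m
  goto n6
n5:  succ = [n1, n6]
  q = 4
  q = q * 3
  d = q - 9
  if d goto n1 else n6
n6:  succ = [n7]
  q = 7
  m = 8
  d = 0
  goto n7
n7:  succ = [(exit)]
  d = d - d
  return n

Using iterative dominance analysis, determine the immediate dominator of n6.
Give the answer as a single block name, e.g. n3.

idom tree: n1←n0 n2←n1 n3←n0 n4←n3 n5←n2 n6←n0 n7←n6
Dom∩ at merges:
  n1: preds {n0,n5}: {n0} ∩ {n0,n1,n2,n5} = {n0}; idom=n0
  n3: preds {n0,n2}: {n0} ∩ {n0,n1,n2} = {n0}; idom=n0
  n6: preds {n2,n3,n4,n5}: {n0,n1,n2} ∩ {n0,n3} ∩ {n0,n3,n4} ∩ {n0,n1,n2,n5} = {n0}; idom=n0

idom(n6) = n0

Answer: n0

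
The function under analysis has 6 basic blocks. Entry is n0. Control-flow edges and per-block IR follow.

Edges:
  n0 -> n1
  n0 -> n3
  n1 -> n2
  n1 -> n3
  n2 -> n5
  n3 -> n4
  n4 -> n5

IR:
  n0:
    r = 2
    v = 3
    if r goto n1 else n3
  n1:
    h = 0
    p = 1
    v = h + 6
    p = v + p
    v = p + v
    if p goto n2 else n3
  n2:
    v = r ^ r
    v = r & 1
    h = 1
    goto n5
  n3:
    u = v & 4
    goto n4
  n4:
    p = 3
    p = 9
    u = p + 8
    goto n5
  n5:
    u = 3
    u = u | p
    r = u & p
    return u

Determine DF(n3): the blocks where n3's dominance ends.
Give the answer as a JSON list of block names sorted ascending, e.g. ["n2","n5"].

Answer: ["n5"]

Analysis:
idom tree: n1←n0 n2←n1 n3←n0 n4←n3 n5←n0
Dom at joins:
  n3: preds {n0,n1}: {n0} ∩ {n0,n1} = {n0}; idom=n0
  n5: preds {n2,n4}: {n0,n1,n2} ∩ {n0,n3,n4} = {n0}; idom=n0

Frontier:
  join n3 pred n0: · stop@n0
  join n3 pred n1: n1 stop@n0
  join n5 pred n2: n2→n1 stop@n0
  join n5 pred n4: n4→n3 stop@n0
  n0: DF=∅
  n1: DF={n3,n5}
  n2: DF={n5}
  n3: DF={n5}
  n4: DF={n5}
  n5: DF=∅

DF(n3) = ["n5"]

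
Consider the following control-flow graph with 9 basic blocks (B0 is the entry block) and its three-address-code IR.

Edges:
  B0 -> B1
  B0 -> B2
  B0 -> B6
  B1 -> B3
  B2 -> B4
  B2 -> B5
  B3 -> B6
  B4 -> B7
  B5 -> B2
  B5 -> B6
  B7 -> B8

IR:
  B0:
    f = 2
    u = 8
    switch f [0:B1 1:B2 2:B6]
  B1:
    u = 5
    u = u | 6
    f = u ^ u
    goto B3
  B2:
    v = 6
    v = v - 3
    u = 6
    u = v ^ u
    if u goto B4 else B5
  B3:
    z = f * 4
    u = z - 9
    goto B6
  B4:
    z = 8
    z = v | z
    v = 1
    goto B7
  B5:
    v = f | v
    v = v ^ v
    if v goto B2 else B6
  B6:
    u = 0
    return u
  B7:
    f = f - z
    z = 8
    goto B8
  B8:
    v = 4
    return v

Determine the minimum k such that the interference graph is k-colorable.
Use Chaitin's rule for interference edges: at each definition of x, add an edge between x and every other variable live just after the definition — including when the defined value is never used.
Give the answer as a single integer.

Answer: 3

Derivation:
Per-block:
  B0 def {f,u} use ∅
  B1 def {f,u} use ∅
  B2 def {u,v} use ∅
  B3 def {u,z} use {f}
  B4 def {v,z} use {v}
  B5 def {v} use {f,v}
  B6 def {u} use ∅
  B7 def {f,z} use {f,z}
  B8 def {v} use ∅

Backward fixpoint:
  B0 li=∅ lo={f}
  B1 li=∅ lo={f}
  B2 li={f} lo={f,v}
  B3 li={f} lo=∅
  B4 li={f,v} lo={f,z}
  B5 li={f,v} lo={f}
  B6 li=∅ lo=∅
  B7 li={f,z} lo=∅
  B8 li=∅ lo=∅

Interference:
  f↔{u,v,z}
  u↔{f,v}
  v↔{f,u,z}
  z↔{f,v}

Colouring:
  lower bound: {f,u,v} mutually conflict ⇒ χ ≥ 3
  3-colouring: c0={f}  c1={v}  c2={u,z}
  χ = 3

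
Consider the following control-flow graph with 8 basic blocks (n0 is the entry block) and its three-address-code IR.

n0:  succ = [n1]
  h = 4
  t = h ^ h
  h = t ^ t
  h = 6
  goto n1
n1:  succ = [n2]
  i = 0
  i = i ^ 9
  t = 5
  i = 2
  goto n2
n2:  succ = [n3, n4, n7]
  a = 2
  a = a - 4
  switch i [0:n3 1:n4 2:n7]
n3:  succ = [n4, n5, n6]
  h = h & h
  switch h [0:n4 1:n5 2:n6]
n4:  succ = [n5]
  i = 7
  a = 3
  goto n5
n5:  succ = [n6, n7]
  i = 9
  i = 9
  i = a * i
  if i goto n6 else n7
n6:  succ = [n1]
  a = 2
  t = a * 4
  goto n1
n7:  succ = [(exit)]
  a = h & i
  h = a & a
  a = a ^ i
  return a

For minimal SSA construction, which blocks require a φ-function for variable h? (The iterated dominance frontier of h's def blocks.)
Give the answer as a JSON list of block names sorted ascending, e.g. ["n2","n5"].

Answer: ["n1", "n4", "n5", "n6", "n7"]

Derivation:
idom tree: n1←n0 n2←n1 n3←n2 n4←n2 n5←n2 n6←n2 n7←n2
Dom∩ at merges:
  n1: preds {n0,n6}: {n0} ∩ {n0,n1,n2,n6} = {n0}; idom=n0
  n4: preds {n2,n3}: {n0,n1,n2} ∩ {n0,n1,n2,n3} = {n0,n1,n2}; idom=n2
  n5: preds {n3,n4}: {n0,n1,n2,n3} ∩ {n0,n1,n2,n4} = {n0,n1,n2}; idom=n2
  n6: preds {n3,n5}: {n0,n1,n2,n3} ∩ {n0,n1,n2,n5} = {n0,n1,n2}; idom=n2
  n7: preds {n2,n5}: {n0,n1,n2} ∩ {n0,n1,n2,n5} = {n0,n1,n2}; idom=n2

DF derivation:
  n1←n0: walk · to n0
  n1←n6: walk n6→n2→n1 to n0
  n4←n2: walk · to n2
  n4←n3: walk n3 to n2
  n5←n3: walk n3 to n2
  n5←n4: walk n4 to n2
  n6←n3: walk n3 to n2
  n6←n5: walk n5 to n2
  n7←n2: walk · to n2
  n7←n5: walk n5 to n2
  n0: DF=∅
  n1: DF={n1}
  n2: DF={n1}
  n3: DF={n4,n5,n6}
  n4: DF={n5}
  n5: DF={n6,n7}
  n6: DF={n1}
  n7: DF=∅

φ for h: defs {n0,n3,n7}
  DF⁺ = {n1,n4,n5,n6,n7}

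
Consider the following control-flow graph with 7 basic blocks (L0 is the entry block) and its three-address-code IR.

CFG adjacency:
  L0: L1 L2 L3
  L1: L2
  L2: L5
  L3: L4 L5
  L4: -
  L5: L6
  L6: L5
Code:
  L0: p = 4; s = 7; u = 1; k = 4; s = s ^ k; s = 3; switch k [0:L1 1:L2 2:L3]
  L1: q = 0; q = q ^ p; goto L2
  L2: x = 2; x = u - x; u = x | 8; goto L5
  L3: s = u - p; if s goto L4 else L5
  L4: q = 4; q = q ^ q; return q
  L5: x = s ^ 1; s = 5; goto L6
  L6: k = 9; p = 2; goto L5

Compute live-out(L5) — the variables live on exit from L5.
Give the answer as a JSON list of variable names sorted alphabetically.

Per-block:
  L0: {k,p,s,u} / ∅
  L1: {q} / {p}
  L2: {u,x} / {u}
  L3: {s} / {p,u}
  L4: {q} / ∅
  L5: {s,x} / {s}
  L6: {k,p} / ∅

Live sets:
  L0 li=∅ lo={p,s,u}
  L1 li={p,s,u} lo={s,u}
  L2 li={s,u} lo={s}
  L3 li={p,u} lo={s}
  L4 li=∅ lo=∅
  L5 li={s} lo={s}
  L6 li={s} lo={s}

live-out(L5) = ["s"]

Answer: ["s"]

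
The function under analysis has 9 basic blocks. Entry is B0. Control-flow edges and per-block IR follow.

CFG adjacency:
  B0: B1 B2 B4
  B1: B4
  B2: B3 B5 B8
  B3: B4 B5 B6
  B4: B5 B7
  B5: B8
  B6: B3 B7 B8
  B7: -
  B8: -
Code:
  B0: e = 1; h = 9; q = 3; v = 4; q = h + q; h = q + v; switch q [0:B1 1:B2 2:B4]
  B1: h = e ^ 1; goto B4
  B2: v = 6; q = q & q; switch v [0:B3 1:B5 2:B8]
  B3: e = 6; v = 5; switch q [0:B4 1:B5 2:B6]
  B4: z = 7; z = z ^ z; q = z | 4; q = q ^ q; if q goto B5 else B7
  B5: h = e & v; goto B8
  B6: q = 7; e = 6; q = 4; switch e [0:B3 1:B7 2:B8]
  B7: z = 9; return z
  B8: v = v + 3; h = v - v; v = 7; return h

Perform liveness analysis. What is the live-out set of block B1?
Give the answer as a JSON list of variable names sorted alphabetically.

Block summaries:
  B0: {e,h,q,v} / ∅
  B1: {h} / {e}
  B2: {q,v} / {q}
  B3: {e,v} / {q}
  B4: {q,z} / ∅
  B5: {h} / {e,v}
  B6: {e,q} / ∅
  B7: {z} / ∅
  B8: {h,v} / {v}

Live sets:
  B0: in=∅ out={e,q,v}
  B1: in={e,v} out={e,v}
  B2: in={e,q} out={e,q,v}
  B3: in={q} out={e,v}
  B4: in={e,v} out={e,v}
  B5: in={e,v} out={v}
  B6: in={v} out={q,v}
  B7: in=∅ out=∅
  B8: in={v} out=∅

live-out(B1) = ["e", "v"]

Answer: ["e", "v"]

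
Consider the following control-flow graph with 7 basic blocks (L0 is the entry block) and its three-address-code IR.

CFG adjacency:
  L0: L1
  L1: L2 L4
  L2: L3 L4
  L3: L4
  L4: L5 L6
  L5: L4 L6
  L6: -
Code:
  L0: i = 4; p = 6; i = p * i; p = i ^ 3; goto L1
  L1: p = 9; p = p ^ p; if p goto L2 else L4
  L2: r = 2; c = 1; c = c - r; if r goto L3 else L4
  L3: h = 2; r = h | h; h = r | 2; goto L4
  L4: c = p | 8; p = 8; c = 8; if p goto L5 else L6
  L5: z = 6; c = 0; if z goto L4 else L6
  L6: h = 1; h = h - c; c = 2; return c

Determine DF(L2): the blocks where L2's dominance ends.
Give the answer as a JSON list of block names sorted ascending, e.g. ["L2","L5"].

idom tree: L1←L0 L2←L1 L3←L2 L4←L1 L5←L4 L6←L4
Dom∩ at merges:
  L4: preds {L1,L2,L3,L5}: {L0,L1} ∩ {L0,L1,L2} ∩ {L0,L1,L2,L3} ∩ {L0,L1,L4,L5} = {L0,L1}; idom=L1
  L6: preds {L4,L5}: {L0,L1,L4} ∩ {L0,L1,L4,L5} = {L0,L1,L4}; idom=L4

Frontier:
  join L4 pred L1: · stop@L1
  join L4 pred L2: L2 stop@L1
  join L4 pred L3: L3→L2 stop@L1
  join L4 pred L5: L5→L4 stop@L1
  join L6 pred L4: · stop@L4
  join L6 pred L5: L5 stop@L4
  L0 → ∅
  L1 → ∅
  L2 → {L4}
  L3 → {L4}
  L4 → {L4}
  L5 → {L4,L6}
  L6 → ∅

DF(L2) = ["L4"]

Answer: ["L4"]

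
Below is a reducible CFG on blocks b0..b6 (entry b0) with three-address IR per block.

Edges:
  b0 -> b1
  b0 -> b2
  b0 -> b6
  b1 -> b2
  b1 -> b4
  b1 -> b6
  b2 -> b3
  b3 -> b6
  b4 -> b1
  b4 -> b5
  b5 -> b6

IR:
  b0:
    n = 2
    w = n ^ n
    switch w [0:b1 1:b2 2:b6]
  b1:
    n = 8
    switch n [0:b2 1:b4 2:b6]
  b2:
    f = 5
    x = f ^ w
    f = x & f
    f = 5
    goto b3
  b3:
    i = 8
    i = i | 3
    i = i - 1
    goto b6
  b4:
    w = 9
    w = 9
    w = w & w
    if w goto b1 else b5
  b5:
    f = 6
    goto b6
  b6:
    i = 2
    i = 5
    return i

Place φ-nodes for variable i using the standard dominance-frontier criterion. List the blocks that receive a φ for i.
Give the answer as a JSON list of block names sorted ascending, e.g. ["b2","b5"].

idom tree: b1←b0 b2←b0 b3←b2 b4←b1 b5←b4 b6←b0
Dom∩ at merges:
  b1: preds {b0,b4}: {b0} ∩ {b0,b1,b4} = {b0}; idom=b0
  b2: preds {b0,b1}: {b0} ∩ {b0,b1} = {b0}; idom=b0
  b6: preds {b0,b1,b3,b5}: {b0} ∩ {b0,b1} ∩ {b0,b2,b3} ∩ {b0,b1,b4,b5} = {b0}; idom=b0

DF derivation:
  join b1 pred b0: · stop@b0
  join b1 pred b4: b4→b1 stop@b0
  join b2 pred b0: · stop@b0
  join b2 pred b1: b1 stop@b0
  join b6 pred b0: · stop@b0
  join b6 pred b1: b1 stop@b0
  join b6 pred b3: b3→b2 stop@b0
  join b6 pred b5: b5→b4→b1 stop@b0
  DF(b0)=∅
  DF(b1)={b1,b2,b6}
  DF(b2)={b6}
  DF(b3)={b6}
  DF(b4)={b1,b6}
  DF(b5)={b6}
  DF(b6)=∅

φ for i: defs {b3,b6}
  DF⁺ = {b6}

Answer: ["b6"]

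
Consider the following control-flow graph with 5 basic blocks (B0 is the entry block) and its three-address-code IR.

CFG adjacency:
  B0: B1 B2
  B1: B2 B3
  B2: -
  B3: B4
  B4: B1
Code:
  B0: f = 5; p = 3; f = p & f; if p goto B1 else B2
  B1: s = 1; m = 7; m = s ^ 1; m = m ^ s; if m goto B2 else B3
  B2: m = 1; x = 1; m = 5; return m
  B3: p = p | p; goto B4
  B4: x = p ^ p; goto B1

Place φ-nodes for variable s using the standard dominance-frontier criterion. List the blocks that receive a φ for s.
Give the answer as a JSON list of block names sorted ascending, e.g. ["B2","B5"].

Answer: ["B1", "B2"]

Analysis:
idom tree: B1←B0 B2←B0 B3←B1 B4←B3
Join-block Dom:
  B1: preds {B0,B4}: {B0} ∩ {B0,B1,B3,B4} = {B0}; idom=B0
  B2: preds {B0,B1}: {B0} ∩ {B0,B1} = {B0}; idom=B0

Frontier:
  join B1 pred B0: · stop@B0
  join B1 pred B4: B4→B3→B1 stop@B0
  join B2 pred B0: · stop@B0
  join B2 pred B1: B1 stop@B0
  DF(B0)=∅
  DF(B1)={B1,B2}
  DF(B2)=∅
  DF(B3)={B1}
  DF(B4)={B1}

φ for s: defs {B1}
  DF⁺ = {B1,B2}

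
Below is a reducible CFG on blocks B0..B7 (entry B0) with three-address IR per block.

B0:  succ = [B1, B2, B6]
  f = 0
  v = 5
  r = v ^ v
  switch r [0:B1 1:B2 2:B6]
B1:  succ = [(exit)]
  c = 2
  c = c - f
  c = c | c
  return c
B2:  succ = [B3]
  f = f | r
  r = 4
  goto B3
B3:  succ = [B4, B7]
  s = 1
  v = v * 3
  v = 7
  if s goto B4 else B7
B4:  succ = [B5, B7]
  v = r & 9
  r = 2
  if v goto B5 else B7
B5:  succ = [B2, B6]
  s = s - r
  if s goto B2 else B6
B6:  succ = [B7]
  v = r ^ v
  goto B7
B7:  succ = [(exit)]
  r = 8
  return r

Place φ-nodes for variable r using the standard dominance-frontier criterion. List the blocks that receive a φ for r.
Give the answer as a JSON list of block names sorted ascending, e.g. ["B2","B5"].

Answer: ["B2", "B6", "B7"]

Derivation:
idom tree: B1←B0 B2←B0 B3←B2 B4←B3 B5←B4 B6←B0 B7←B0
Dom∩ at merges:
  B2: preds {B0,B5}: {B0} ∩ {B0,B2,B3,B4,B5} = {B0}; idom=B0
  B6: preds {B0,B5}: {B0} ∩ {B0,B2,B3,B4,B5} = {B0}; idom=B0
  B7: preds {B3,B4,B6}: {B0,B2,B3} ∩ {B0,B2,B3,B4} ∩ {B0,B6} = {B0}; idom=B0

DF derivation:
  B2←B0: walk · to B0
  B2←B5: walk B5→B4→B3→B2 to B0
  B6←B0: walk · to B0
  B6←B5: walk B5→B4→B3→B2 to B0
  B7←B3: walk B3→B2 to B0
  B7←B4: walk B4→B3→B2 to B0
  B7←B6: walk B6 to B0
  B0 → ∅
  B1 → ∅
  B2 → {B2,B6,B7}
  B3 → {B2,B6,B7}
  B4 → {B2,B6,B7}
  B5 → {B2,B6}
  B6 → {B7}
  B7 → ∅

φ for r: defs {B0,B2,B4,B7}
  DF⁺ = {B2,B6,B7}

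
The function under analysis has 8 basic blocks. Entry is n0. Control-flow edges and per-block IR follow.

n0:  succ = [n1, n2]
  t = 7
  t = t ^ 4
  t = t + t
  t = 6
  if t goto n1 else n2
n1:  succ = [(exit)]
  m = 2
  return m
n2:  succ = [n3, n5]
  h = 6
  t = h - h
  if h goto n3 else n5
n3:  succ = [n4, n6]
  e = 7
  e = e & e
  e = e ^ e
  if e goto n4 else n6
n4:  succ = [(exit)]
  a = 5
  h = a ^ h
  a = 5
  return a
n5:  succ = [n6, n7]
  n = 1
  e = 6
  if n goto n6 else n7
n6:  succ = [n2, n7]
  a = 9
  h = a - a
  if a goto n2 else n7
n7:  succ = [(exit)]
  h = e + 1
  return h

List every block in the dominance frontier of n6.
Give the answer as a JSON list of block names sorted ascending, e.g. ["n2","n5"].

idom tree: n1←n0 n2←n0 n3←n2 n4←n3 n5←n2 n6←n2 n7←n2
Dom∩ at merges:
  n2: preds {n0,n6}: {n0} ∩ {n0,n2,n6} = {n0}; idom=n0
  n6: preds {n3,n5}: {n0,n2,n3} ∩ {n0,n2,n5} = {n0,n2}; idom=n2
  n7: preds {n5,n6}: {n0,n2,n5} ∩ {n0,n2,n6} = {n0,n2}; idom=n2

Frontier:
  join n2 pred n0: · stop@n0
  join n2 pred n6: n6→n2 stop@n0
  join n6 pred n3: n3 stop@n2
  join n6 pred n5: n5 stop@n2
  join n7 pred n5: n5 stop@n2
  join n7 pred n6: n6 stop@n2
  n0: DF=∅
  n1: DF=∅
  n2: DF={n2}
  n3: DF={n6}
  n4: DF=∅
  n5: DF={n6,n7}
  n6: DF={n2,n7}
  n7: DF=∅

DF(n6) = ["n2", "n7"]

Answer: ["n2", "n7"]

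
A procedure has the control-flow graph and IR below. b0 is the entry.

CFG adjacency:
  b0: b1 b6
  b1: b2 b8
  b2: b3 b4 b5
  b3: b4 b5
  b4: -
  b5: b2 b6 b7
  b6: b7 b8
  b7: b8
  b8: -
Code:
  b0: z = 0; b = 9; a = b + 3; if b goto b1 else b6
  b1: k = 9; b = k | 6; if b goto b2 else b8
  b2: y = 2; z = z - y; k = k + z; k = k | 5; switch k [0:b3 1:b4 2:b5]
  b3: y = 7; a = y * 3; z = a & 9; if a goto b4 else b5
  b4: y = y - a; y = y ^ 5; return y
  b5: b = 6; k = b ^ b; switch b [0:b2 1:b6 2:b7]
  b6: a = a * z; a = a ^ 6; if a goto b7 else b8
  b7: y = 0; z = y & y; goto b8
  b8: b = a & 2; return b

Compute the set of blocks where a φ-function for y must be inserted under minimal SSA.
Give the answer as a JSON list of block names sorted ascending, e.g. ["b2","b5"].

idom tree: b1←b0 b2←b1 b3←b2 b4←b2 b5←b2 b6←b0 b7←b0 b8←b0
Dom at joins:
  b2: preds {b1,b5}: {b0,b1} ∩ {b0,b1,b2,b5} = {b0,b1}; idom=b1
  b4: preds {b2,b3}: {b0,b1,b2} ∩ {b0,b1,b2,b3} = {b0,b1,b2}; idom=b2
  b5: preds {b2,b3}: {b0,b1,b2} ∩ {b0,b1,b2,b3} = {b0,b1,b2}; idom=b2
  b6: preds {b0,b5}: {b0} ∩ {b0,b1,b2,b5} = {b0}; idom=b0
  b7: preds {b5,b6}: {b0,b1,b2,b5} ∩ {b0,b6} = {b0}; idom=b0
  b8: preds {b1,b6,b7}: {b0,b1} ∩ {b0,b6} ∩ {b0,b7} = {b0}; idom=b0

DF walk-up:
  join b2 pred b1: · stop@b1
  join b2 pred b5: b5→b2 stop@b1
  join b4 pred b2: · stop@b2
  join b4 pred b3: b3 stop@b2
  join b5 pred b2: · stop@b2
  join b5 pred b3: b3 stop@b2
  join b6 pred b0: · stop@b0
  join b6 pred b5: b5→b2→b1 stop@b0
  join b7 pred b5: b5→b2→b1 stop@b0
  join b7 pred b6: b6 stop@b0
  join b8 pred b1: b1 stop@b0
  join b8 pred b6: b6 stop@b0
  join b8 pred b7: b7 stop@b0
  DF(b0)=∅
  DF(b1)={b6,b7,b8}
  DF(b2)={b2,b6,b7}
  DF(b3)={b4,b5}
  DF(b4)=∅
  DF(b5)={b2,b6,b7}
  DF(b6)={b7,b8}
  DF(b7)={b8}
  DF(b8)=∅

φ for y: defs {b2,b3,b4,b7}
  DF⁺ = {b2,b4,b5,b6,b7,b8}

Answer: ["b2", "b4", "b5", "b6", "b7", "b8"]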